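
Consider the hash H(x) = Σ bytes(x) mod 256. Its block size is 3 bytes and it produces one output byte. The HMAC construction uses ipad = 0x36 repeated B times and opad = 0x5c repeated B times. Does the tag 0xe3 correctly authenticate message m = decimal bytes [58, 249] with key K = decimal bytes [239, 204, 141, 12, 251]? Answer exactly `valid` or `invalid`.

Key decimal bytes [239, 204, 141, 12, 251] = ef cc 8d 0c fb is 5 bytes > B = 3, so hash it first: H(key) = 4f, then zero-pad to 3 bytes: K' = 4f 00 00.
K' ⊕ ipad = 79 36 36; K' ⊕ opad = 13 5c 5c.
Inner hash: sum = 121+54+54+58+249 = 536; mod 256 = 24 → 18.
Outer hash (recomputed tag): sum = 19+92+92+24 = 227 → e3.
Recomputed tag = e3; claimed = e3 → match.

valid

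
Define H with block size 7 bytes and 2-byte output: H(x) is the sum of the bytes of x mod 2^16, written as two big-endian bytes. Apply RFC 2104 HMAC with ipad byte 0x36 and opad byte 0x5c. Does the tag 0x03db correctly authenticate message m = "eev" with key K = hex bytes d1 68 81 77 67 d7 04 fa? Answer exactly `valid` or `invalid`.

invalid

Key hex bytes d1 68 81 77 67 d7 04 fa is 8 bytes > B = 7, so hash it first: H(key) = 04 6d, then zero-pad to 7 bytes: K' = 04 6d 00 00 00 00 00.
K' ⊕ ipad = 32 5b 36 36 36 36 36; K' ⊕ opad = 58 31 5c 5c 5c 5c 5c.
Inner hash: sum = 50+91+54+54+54+54+54+101+101+118 = 731 → 02 db.
Outer hash (recomputed tag): sum = 88+49+92+92+92+92+92+2+219 = 818 → 03 32.
Recomputed tag = 0332; claimed = 03db → mismatch.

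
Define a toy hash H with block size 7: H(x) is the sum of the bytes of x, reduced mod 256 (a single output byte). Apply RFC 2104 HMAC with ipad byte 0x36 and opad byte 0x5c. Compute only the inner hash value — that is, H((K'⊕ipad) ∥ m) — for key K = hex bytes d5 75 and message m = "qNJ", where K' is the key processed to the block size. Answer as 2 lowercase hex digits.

Key hex bytes d5 75 is 2 bytes ≤ B = 7; zero-pad to 7 bytes: K' = d5 75 00 00 00 00 00.
K' ⊕ ipad = e3 43 36 36 36 36 36.
Inner input = e3 43 36 36 36 36 36 ∥ 71 4e 4a.
Inner hash: sum = 227+67+54+54+54+54+54+113+78+74 = 829; mod 256 = 61 → 3d.

3d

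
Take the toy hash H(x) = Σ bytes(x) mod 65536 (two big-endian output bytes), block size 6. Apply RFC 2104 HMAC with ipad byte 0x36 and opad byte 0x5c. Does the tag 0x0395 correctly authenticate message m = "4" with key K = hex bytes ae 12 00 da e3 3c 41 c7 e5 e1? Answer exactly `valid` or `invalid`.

valid

Key hex bytes ae 12 00 da e3 3c 41 c7 e5 e1 is 10 bytes > B = 6, so hash it first: H(key) = 05 87, then zero-pad to 6 bytes: K' = 05 87 00 00 00 00.
K' ⊕ ipad = 33 b1 36 36 36 36; K' ⊕ opad = 59 db 5c 5c 5c 5c.
Inner hash: sum = 51+177+54+54+54+54+52 = 496 → 01 f0.
Outer hash (recomputed tag): sum = 89+219+92+92+92+92+1+240 = 917 → 03 95.
Recomputed tag = 0395; claimed = 0395 → match.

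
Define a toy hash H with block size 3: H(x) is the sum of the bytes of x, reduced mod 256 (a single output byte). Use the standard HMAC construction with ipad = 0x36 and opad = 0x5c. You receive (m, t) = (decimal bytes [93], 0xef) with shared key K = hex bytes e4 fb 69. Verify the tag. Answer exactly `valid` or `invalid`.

Key hex bytes e4 fb 69 is exactly B = 3 bytes: K' = e4 fb 69.
K' ⊕ ipad = d2 cd 5f; K' ⊕ opad = b8 a7 35.
Inner hash: sum = 210+205+95+93 = 603; mod 256 = 91 → 5b.
Outer hash (recomputed tag): sum = 184+167+53+91 = 495; mod 256 = 239 → ef.
Recomputed tag = ef; claimed = ef → match.

valid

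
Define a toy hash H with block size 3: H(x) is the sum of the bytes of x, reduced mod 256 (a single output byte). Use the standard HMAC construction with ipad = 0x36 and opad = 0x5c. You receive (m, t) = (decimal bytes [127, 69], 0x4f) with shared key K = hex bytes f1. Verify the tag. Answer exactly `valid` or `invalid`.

invalid

Key hex bytes f1 is 1 byte ≤ B = 3; zero-pad to 3 bytes: K' = f1 00 00.
K' ⊕ ipad = c7 36 36; K' ⊕ opad = ad 5c 5c.
Inner hash: sum = 199+54+54+127+69 = 503; mod 256 = 247 → f7.
Outer hash (recomputed tag): sum = 173+92+92+247 = 604; mod 256 = 92 → 5c.
Recomputed tag = 5c; claimed = 4f → mismatch.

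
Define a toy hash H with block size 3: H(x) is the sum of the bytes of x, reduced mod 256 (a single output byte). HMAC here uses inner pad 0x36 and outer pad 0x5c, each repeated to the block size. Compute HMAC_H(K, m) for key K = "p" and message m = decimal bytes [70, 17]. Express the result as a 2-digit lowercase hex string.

ed

Key "p" = 70 is 1 byte ≤ B = 3; zero-pad to 3 bytes: K' = 70 00 00.
K' ⊕ ipad = 46 36 36.  K' ⊕ opad = 2c 5c 5c.
Inner input = (K'⊕ipad) ∥ m = 46 36 36 ∥ 46 11.
Inner hash: sum = 70+54+54+70+17 = 265; mod 256 = 9 → 09.
Outer input = (K'⊕opad) ∥ inner = 2c 5c 5c ∥ 09.
Outer hash (tag): sum = 44+92+92+9 = 237 → ed.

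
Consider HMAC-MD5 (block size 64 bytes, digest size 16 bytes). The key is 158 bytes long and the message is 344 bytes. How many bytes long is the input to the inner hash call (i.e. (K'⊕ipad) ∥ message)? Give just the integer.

Key is 158 > 64 bytes, so it is hashed to 16 bytes then zero-padded to 64: |K'| = 64.
Inner input = (K'⊕ipad) ∥ m → 64 + 344 = 408 bytes.

408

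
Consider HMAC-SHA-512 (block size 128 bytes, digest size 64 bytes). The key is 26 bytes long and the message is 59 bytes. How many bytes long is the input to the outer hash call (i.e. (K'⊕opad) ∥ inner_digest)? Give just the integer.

Key is 26 ≤ 128 bytes, zero-padded: |K'| = 128.
Outer input = (K'⊕opad) ∥ H(inner) → 128 + 64 = 192 bytes.

192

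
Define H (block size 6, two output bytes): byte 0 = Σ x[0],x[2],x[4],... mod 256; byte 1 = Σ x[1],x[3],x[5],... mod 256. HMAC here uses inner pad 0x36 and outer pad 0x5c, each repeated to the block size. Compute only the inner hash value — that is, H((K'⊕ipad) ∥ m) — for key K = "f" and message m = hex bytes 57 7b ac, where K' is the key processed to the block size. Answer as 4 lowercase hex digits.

bf1d

Key "f" = 66 is 1 byte ≤ B = 6; zero-pad to 6 bytes: K' = 66 00 00 00 00 00.
K' ⊕ ipad = 50 36 36 36 36 36.
Inner input = 50 36 36 36 36 36 ∥ 57 7b ac.
Inner hash: even-index sum = 447 mod 256 = 191; odd-index sum = 285 mod 256 = 29 → bf 1d.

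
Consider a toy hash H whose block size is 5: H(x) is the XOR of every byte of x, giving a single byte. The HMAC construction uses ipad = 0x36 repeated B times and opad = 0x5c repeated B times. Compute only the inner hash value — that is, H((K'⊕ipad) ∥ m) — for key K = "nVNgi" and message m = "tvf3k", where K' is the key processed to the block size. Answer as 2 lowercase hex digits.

Key "nVNgi" = 6e 56 4e 67 69 is exactly B = 5 bytes: K' = 6e 56 4e 67 69.
K' ⊕ ipad = 58 60 78 51 5f.
Inner input = 58 60 78 51 5f ∥ 74 76 66 33 6b.
Inner hash: XOR 58⊕60⊕78⊕51⊕5f⊕74⊕76⊕66⊕33⊕6b = 72.

72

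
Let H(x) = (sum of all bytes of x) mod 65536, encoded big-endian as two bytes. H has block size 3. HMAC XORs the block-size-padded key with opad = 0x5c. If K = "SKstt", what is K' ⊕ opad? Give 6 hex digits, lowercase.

Key "SKstt" = 53 4b 73 74 74 is 5 bytes > B = 3, so hash it first: H(key) = 01 f9, then zero-pad to 3 bytes: K' = 01 f9 00.
XOR each byte with 0x5c: 01⊕5c=5d, f9⊕5c=a5, 00⊕5c=5c.

5da55c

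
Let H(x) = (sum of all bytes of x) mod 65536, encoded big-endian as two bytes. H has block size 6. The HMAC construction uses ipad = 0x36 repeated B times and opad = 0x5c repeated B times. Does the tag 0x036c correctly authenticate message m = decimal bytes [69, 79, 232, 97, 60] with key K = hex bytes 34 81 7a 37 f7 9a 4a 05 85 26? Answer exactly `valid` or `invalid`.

valid

Key hex bytes 34 81 7a 37 f7 9a 4a 05 85 26 is 10 bytes > B = 6, so hash it first: H(key) = 03 f1, then zero-pad to 6 bytes: K' = 03 f1 00 00 00 00.
K' ⊕ ipad = 35 c7 36 36 36 36; K' ⊕ opad = 5f ad 5c 5c 5c 5c.
Inner hash: sum = 53+199+54+54+54+54+69+79+232+97+60 = 1005 → 03 ed.
Outer hash (recomputed tag): sum = 95+173+92+92+92+92+3+237 = 876 → 03 6c.
Recomputed tag = 036c; claimed = 036c → match.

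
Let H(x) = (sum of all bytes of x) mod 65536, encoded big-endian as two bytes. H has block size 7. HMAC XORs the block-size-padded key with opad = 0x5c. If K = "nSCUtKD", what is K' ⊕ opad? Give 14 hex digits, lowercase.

Key "nSCUtKD" = 6e 53 43 55 74 4b 44 is exactly B = 7 bytes: K' = 6e 53 43 55 74 4b 44.
XOR each byte with 0x5c: 6e⊕5c=32, 53⊕5c=0f, 43⊕5c=1f, 55⊕5c=09, 74⊕5c=28, 4b⊕5c=17, 44⊕5c=18.

320f1f09281718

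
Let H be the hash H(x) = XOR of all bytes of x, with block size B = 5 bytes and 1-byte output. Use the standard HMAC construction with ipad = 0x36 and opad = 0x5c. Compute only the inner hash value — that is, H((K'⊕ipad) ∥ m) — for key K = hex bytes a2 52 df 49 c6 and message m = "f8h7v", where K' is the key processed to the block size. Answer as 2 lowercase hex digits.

e1

Key hex bytes a2 52 df 49 c6 is exactly B = 5 bytes: K' = a2 52 df 49 c6.
K' ⊕ ipad = 94 64 e9 7f f0.
Inner input = 94 64 e9 7f f0 ∥ 66 38 68 37 76.
Inner hash: XOR 94⊕64⊕e9⊕7f⊕f0⊕66⊕38⊕68⊕37⊕76 = e1.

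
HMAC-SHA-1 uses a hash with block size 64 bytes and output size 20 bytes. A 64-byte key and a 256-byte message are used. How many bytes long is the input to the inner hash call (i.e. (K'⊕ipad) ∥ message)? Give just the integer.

Key is 64 ≤ 64 bytes, zero-padded: |K'| = 64.
Inner input = (K'⊕ipad) ∥ m → 64 + 256 = 320 bytes.

320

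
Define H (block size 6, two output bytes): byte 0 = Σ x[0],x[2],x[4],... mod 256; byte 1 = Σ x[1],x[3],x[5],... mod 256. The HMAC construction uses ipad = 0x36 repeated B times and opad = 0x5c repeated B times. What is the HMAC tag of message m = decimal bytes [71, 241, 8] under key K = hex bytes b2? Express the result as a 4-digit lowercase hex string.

Key hex bytes b2 is 1 byte ≤ B = 6; zero-pad to 6 bytes: K' = b2 00 00 00 00 00.
K' ⊕ ipad = 84 36 36 36 36 36.  K' ⊕ opad = ee 5c 5c 5c 5c 5c.
Inner input = (K'⊕ipad) ∥ m = 84 36 36 36 36 36 ∥ 47 f1 08.
Inner hash: even-index sum = 319 mod 256 = 63; odd-index sum = 403 mod 256 = 147 → 3f 93.
Outer input = (K'⊕opad) ∥ inner = ee 5c 5c 5c 5c 5c ∥ 3f 93.
Outer hash (tag): even-index sum = 485 mod 256 = 229; odd-index sum = 423 mod 256 = 167 → e5 a7.

e5a7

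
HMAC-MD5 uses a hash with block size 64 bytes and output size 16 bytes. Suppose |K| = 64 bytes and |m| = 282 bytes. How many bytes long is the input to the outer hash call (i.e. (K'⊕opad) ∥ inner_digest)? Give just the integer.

Key is 64 ≤ 64 bytes, zero-padded: |K'| = 64.
Outer input = (K'⊕opad) ∥ H(inner) → 64 + 16 = 80 bytes.

80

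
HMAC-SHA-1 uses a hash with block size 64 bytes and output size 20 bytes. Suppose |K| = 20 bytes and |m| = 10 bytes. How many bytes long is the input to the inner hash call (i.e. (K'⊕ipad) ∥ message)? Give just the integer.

74

Key is 20 ≤ 64 bytes, zero-padded: |K'| = 64.
Inner input = (K'⊕ipad) ∥ m → 64 + 10 = 74 bytes.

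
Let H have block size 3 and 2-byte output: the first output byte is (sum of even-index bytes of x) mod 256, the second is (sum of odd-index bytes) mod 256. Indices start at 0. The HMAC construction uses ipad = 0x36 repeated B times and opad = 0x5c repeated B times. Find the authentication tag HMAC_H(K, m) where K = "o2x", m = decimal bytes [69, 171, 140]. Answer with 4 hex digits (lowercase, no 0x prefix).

Key "o2x" = 6f 32 78 is exactly B = 3 bytes: K' = 6f 32 78.
K' ⊕ ipad = 59 04 4e.  K' ⊕ opad = 33 6e 24.
Inner input = (K'⊕ipad) ∥ m = 59 04 4e ∥ 45 ab 8c.
Inner hash: even-index sum = 338 mod 256 = 82; odd-index sum = 213 mod 256 = 213 → 52 d5.
Outer input = (K'⊕opad) ∥ inner = 33 6e 24 ∥ 52 d5.
Outer hash (tag): even-index sum = 300 mod 256 = 44; odd-index sum = 192 mod 256 = 192 → 2c c0.

2cc0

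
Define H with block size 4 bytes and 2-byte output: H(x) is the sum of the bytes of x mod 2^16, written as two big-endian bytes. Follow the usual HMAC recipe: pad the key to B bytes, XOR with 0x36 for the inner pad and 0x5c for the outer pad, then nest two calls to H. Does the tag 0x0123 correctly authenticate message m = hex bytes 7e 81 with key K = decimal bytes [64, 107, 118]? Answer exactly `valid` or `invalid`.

valid

Key decimal bytes [64, 107, 118] = 40 6b 76 is 3 bytes ≤ B = 4; zero-pad to 4 bytes: K' = 40 6b 76 00.
K' ⊕ ipad = 76 5d 40 36; K' ⊕ opad = 1c 37 2a 5c.
Inner hash: sum = 118+93+64+54+126+129 = 584 → 02 48.
Outer hash (recomputed tag): sum = 28+55+42+92+2+72 = 291 → 01 23.
Recomputed tag = 0123; claimed = 0123 → match.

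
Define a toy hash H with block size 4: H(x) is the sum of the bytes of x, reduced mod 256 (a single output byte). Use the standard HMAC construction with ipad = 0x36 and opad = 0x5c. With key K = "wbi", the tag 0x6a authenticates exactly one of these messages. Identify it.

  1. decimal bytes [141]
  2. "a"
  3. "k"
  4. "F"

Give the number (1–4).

Key "wbi" = 77 62 69 is 3 bytes ≤ B = 4; zero-pad to 4 bytes: K' = 77 62 69 00.
K' ⊕ ipad = 41 54 5f 36; K' ⊕ opad = 2b 3e 35 5c.
m1: inner = H(41 54 5f 36 8d) = b7; tag = H(2b 3e 35 5c b7) = b1
m2: inner = H(41 54 5f 36 61) = 8b; tag = H(2b 3e 35 5c 8b) = 85
m3: inner = H(41 54 5f 36 6b) = 95; tag = H(2b 3e 35 5c 95) = 8f
m4: inner = H(41 54 5f 36 46) = 70; tag = H(2b 3e 35 5c 70) = 6a ← matches

4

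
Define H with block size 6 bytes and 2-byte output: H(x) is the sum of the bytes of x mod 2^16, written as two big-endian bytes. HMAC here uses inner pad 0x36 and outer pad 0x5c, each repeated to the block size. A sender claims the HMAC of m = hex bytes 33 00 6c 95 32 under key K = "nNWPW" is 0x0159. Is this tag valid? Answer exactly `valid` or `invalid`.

Key "nNWPW" = 6e 4e 57 50 57 is 5 bytes ≤ B = 6; zero-pad to 6 bytes: K' = 6e 4e 57 50 57 00.
K' ⊕ ipad = 58 78 61 66 61 36; K' ⊕ opad = 32 12 0b 0c 0b 5c.
Inner hash: sum = 88+120+97+102+97+54+51+0+108+149+50 = 916 → 03 94.
Outer hash (recomputed tag): sum = 50+18+11+12+11+92+3+148 = 345 → 01 59.
Recomputed tag = 0159; claimed = 0159 → match.

valid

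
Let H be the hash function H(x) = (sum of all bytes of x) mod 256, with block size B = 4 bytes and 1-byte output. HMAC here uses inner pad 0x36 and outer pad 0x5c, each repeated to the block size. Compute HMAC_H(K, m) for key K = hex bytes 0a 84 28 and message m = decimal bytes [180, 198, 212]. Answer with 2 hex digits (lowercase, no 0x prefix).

8e

Key hex bytes 0a 84 28 is 3 bytes ≤ B = 4; zero-pad to 4 bytes: K' = 0a 84 28 00.
K' ⊕ ipad = 3c b2 1e 36.  K' ⊕ opad = 56 d8 74 5c.
Inner input = (K'⊕ipad) ∥ m = 3c b2 1e 36 ∥ b4 c6 d4.
Inner hash: sum = 60+178+30+54+180+198+212 = 912; mod 256 = 144 → 90.
Outer input = (K'⊕opad) ∥ inner = 56 d8 74 5c ∥ 90.
Outer hash (tag): sum = 86+216+116+92+144 = 654; mod 256 = 142 → 8e.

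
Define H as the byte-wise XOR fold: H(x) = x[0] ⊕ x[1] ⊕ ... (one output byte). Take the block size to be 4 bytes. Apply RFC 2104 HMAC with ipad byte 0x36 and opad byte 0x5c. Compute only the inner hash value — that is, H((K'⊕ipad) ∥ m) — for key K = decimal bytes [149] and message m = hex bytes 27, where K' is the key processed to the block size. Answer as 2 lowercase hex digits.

b2

Key decimal bytes [149] = 95 is 1 byte ≤ B = 4; zero-pad to 4 bytes: K' = 95 00 00 00.
K' ⊕ ipad = a3 36 36 36.
Inner input = a3 36 36 36 ∥ 27.
Inner hash: XOR a3⊕36⊕36⊕36⊕27 = b2.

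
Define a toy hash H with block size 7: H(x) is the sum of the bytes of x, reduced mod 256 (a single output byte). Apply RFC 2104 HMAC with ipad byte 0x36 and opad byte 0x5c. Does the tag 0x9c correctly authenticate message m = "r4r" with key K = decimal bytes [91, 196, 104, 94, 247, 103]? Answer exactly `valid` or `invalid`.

valid

Key decimal bytes [91, 196, 104, 94, 247, 103] = 5b c4 68 5e f7 67 is 6 bytes ≤ B = 7; zero-pad to 7 bytes: K' = 5b c4 68 5e f7 67 00.
K' ⊕ ipad = 6d f2 5e 68 c1 51 36; K' ⊕ opad = 07 98 34 02 ab 3b 5c.
Inner hash: sum = 109+242+94+104+193+81+54+114+52+114 = 1157; mod 256 = 133 → 85.
Outer hash (recomputed tag): sum = 7+152+52+2+171+59+92+133 = 668; mod 256 = 156 → 9c.
Recomputed tag = 9c; claimed = 9c → match.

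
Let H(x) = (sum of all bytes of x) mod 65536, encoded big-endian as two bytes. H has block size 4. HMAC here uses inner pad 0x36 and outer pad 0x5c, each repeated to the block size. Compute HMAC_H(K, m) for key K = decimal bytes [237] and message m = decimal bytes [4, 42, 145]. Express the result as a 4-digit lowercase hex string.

Key decimal bytes [237] = ed is 1 byte ≤ B = 4; zero-pad to 4 bytes: K' = ed 00 00 00.
K' ⊕ ipad = db 36 36 36.  K' ⊕ opad = b1 5c 5c 5c.
Inner input = (K'⊕ipad) ∥ m = db 36 36 36 ∥ 04 2a 91.
Inner hash: sum = 219+54+54+54+4+42+145 = 572 → 02 3c.
Outer input = (K'⊕opad) ∥ inner = b1 5c 5c 5c ∥ 02 3c.
Outer hash (tag): sum = 177+92+92+92+2+60 = 515 → 02 03.

0203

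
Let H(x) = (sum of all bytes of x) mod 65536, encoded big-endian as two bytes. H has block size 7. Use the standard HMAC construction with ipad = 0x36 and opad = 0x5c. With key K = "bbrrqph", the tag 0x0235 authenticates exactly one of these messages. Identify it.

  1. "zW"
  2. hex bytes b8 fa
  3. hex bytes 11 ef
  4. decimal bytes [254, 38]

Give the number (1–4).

Key "bbrrqph" = 62 62 72 72 71 70 68 is exactly B = 7 bytes: K' = 62 62 72 72 71 70 68.
K' ⊕ ipad = 54 54 44 44 47 46 5e; K' ⊕ opad = 3e 3e 2e 2e 2d 2c 34.
m1: inner = H(54 54 44 44 47 46 5e 7a 57) = 02 ec; tag = H(3e 3e 2e 2e 2d 2c 34 02 ec) = 0253
m2: inner = H(54 54 44 44 47 46 5e b8 fa) = 03 cd; tag = H(3e 3e 2e 2e 2d 2c 34 03 cd) = 0235 ← matches
m3: inner = H(54 54 44 44 47 46 5e 11 ef) = 03 1b; tag = H(3e 3e 2e 2e 2d 2c 34 03 1b) = 0183
m4: inner = H(54 54 44 44 47 46 5e fe 26) = 03 3f; tag = H(3e 3e 2e 2e 2d 2c 34 03 3f) = 01a7

2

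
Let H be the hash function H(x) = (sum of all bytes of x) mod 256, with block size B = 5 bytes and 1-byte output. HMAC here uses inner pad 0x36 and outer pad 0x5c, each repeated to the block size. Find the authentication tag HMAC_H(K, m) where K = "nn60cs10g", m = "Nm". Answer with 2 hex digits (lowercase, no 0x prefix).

95

Key "nn60cs10g" = 6e 6e 36 30 63 73 31 30 67 is 9 bytes > B = 5, so hash it first: H(key) = e0, then zero-pad to 5 bytes: K' = e0 00 00 00 00.
K' ⊕ ipad = d6 36 36 36 36.  K' ⊕ opad = bc 5c 5c 5c 5c.
Inner input = (K'⊕ipad) ∥ m = d6 36 36 36 36 ∥ 4e 6d.
Inner hash: sum = 214+54+54+54+54+78+109 = 617; mod 256 = 105 → 69.
Outer input = (K'⊕opad) ∥ inner = bc 5c 5c 5c 5c ∥ 69.
Outer hash (tag): sum = 188+92+92+92+92+105 = 661; mod 256 = 149 → 95.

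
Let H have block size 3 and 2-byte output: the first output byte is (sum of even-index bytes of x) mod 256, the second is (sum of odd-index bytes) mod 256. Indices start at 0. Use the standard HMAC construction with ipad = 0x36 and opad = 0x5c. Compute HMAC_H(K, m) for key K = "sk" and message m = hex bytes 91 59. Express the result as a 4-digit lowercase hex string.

Key "sk" = 73 6b is 2 bytes ≤ B = 3; zero-pad to 3 bytes: K' = 73 6b 00.
K' ⊕ ipad = 45 5d 36.  K' ⊕ opad = 2f 37 5c.
Inner input = (K'⊕ipad) ∥ m = 45 5d 36 ∥ 91 59.
Inner hash: even-index sum = 212 mod 256 = 212; odd-index sum = 238 mod 256 = 238 → d4 ee.
Outer input = (K'⊕opad) ∥ inner = 2f 37 5c ∥ d4 ee.
Outer hash (tag): even-index sum = 377 mod 256 = 121; odd-index sum = 267 mod 256 = 11 → 79 0b.

790b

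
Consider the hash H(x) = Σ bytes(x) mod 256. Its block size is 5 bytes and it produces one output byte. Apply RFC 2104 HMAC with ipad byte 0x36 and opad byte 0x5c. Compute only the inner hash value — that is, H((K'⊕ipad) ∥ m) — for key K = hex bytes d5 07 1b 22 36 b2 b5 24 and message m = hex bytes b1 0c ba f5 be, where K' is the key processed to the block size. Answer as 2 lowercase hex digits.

ee

Key hex bytes d5 07 1b 22 36 b2 b5 24 is 8 bytes > B = 5, so hash it first: H(key) = da, then zero-pad to 5 bytes: K' = da 00 00 00 00.
K' ⊕ ipad = ec 36 36 36 36.
Inner input = ec 36 36 36 36 ∥ b1 0c ba f5 be.
Inner hash: sum = 236+54+54+54+54+177+12+186+245+190 = 1262; mod 256 = 238 → ee.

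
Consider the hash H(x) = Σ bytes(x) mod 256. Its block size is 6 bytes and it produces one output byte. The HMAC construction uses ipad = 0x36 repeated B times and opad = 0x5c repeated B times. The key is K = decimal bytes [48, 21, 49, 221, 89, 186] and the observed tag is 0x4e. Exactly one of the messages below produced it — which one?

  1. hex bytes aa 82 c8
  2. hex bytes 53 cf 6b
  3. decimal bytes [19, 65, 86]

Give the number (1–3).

3

Key decimal bytes [48, 21, 49, 221, 89, 186] = 30 15 31 dd 59 ba is exactly B = 6 bytes: K' = 30 15 31 dd 59 ba.
K' ⊕ ipad = 06 23 07 eb 6f 8c; K' ⊕ opad = 6c 49 6d 81 05 e6.
m1: inner = H(06 23 07 eb 6f 8c aa 82 c8) = 0a; tag = H(6c 49 6d 81 05 e6 0a) = 98
m2: inner = H(06 23 07 eb 6f 8c 53 cf 6b) = a3; tag = H(6c 49 6d 81 05 e6 a3) = 31
m3: inner = H(06 23 07 eb 6f 8c 13 41 56) = c0; tag = H(6c 49 6d 81 05 e6 c0) = 4e ← matches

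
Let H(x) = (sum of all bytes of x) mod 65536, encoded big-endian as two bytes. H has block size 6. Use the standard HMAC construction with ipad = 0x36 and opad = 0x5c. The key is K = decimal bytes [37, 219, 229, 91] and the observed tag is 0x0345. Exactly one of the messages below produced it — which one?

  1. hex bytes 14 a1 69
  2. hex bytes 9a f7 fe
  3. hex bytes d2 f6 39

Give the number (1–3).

Key decimal bytes [37, 219, 229, 91] = 25 db e5 5b is 4 bytes ≤ B = 6; zero-pad to 6 bytes: K' = 25 db e5 5b 00 00.
K' ⊕ ipad = 13 ed d3 6d 36 36; K' ⊕ opad = 79 87 b9 07 5c 5c.
m1: inner = H(13 ed d3 6d 36 36 14 a1 69) = 03 ca; tag = H(79 87 b9 07 5c 5c 03 ca) = 0345 ← matches
m2: inner = H(13 ed d3 6d 36 36 9a f7 fe) = 05 3b; tag = H(79 87 b9 07 5c 5c 05 3b) = 02b8
m3: inner = H(13 ed d3 6d 36 36 d2 f6 39) = 04 ad; tag = H(79 87 b9 07 5c 5c 04 ad) = 0329

1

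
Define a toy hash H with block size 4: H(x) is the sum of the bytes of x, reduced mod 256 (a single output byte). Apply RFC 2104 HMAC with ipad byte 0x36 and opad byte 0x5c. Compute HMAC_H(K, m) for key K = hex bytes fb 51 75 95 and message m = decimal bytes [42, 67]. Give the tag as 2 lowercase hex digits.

2d

Key hex bytes fb 51 75 95 is exactly B = 4 bytes: K' = fb 51 75 95.
K' ⊕ ipad = cd 67 43 a3.  K' ⊕ opad = a7 0d 29 c9.
Inner input = (K'⊕ipad) ∥ m = cd 67 43 a3 ∥ 2a 43.
Inner hash: sum = 205+103+67+163+42+67 = 647; mod 256 = 135 → 87.
Outer input = (K'⊕opad) ∥ inner = a7 0d 29 c9 ∥ 87.
Outer hash (tag): sum = 167+13+41+201+135 = 557; mod 256 = 45 → 2d.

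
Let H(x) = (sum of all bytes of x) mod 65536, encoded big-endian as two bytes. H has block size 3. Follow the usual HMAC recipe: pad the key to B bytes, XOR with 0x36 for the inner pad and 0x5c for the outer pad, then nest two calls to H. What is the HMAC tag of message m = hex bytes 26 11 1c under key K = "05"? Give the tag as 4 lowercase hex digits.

01c3

Key "05" = 30 35 is 2 bytes ≤ B = 3; zero-pad to 3 bytes: K' = 30 35 00.
K' ⊕ ipad = 06 03 36.  K' ⊕ opad = 6c 69 5c.
Inner input = (K'⊕ipad) ∥ m = 06 03 36 ∥ 26 11 1c.
Inner hash: sum = 6+3+54+38+17+28 = 146 → 00 92.
Outer input = (K'⊕opad) ∥ inner = 6c 69 5c ∥ 00 92.
Outer hash (tag): sum = 108+105+92+0+146 = 451 → 01 c3.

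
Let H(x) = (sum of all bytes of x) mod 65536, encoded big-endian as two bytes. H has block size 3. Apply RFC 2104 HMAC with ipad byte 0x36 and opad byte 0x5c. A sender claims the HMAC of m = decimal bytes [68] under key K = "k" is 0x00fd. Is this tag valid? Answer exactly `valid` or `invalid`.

Key "k" = 6b is 1 byte ≤ B = 3; zero-pad to 3 bytes: K' = 6b 00 00.
K' ⊕ ipad = 5d 36 36; K' ⊕ opad = 37 5c 5c.
Inner hash: sum = 93+54+54+68 = 269 → 01 0d.
Outer hash (recomputed tag): sum = 55+92+92+1+13 = 253 → 00 fd.
Recomputed tag = 00fd; claimed = 00fd → match.

valid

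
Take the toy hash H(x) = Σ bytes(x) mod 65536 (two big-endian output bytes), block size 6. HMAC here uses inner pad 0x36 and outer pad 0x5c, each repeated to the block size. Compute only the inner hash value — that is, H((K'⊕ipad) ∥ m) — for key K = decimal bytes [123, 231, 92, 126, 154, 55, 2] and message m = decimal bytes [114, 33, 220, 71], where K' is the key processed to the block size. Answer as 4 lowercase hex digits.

Key decimal bytes [123, 231, 92, 126, 154, 55, 2] = 7b e7 5c 7e 9a 37 02 is 7 bytes > B = 6, so hash it first: H(key) = 03 0f, then zero-pad to 6 bytes: K' = 03 0f 00 00 00 00.
K' ⊕ ipad = 35 39 36 36 36 36.
Inner input = 35 39 36 36 36 36 ∥ 72 21 dc 47.
Inner hash: sum = 53+57+54+54+54+54+114+33+220+71 = 764 → 02 fc.

02fc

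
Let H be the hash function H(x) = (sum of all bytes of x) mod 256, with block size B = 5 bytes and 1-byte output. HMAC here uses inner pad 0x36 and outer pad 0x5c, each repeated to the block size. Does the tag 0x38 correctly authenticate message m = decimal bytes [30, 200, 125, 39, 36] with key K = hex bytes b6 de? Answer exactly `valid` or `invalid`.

valid

Key hex bytes b6 de is 2 bytes ≤ B = 5; zero-pad to 5 bytes: K' = b6 de 00 00 00.
K' ⊕ ipad = 80 e8 36 36 36; K' ⊕ opad = ea 82 5c 5c 5c.
Inner hash: sum = 128+232+54+54+54+30+200+125+39+36 = 952; mod 256 = 184 → b8.
Outer hash (recomputed tag): sum = 234+130+92+92+92+184 = 824; mod 256 = 56 → 38.
Recomputed tag = 38; claimed = 38 → match.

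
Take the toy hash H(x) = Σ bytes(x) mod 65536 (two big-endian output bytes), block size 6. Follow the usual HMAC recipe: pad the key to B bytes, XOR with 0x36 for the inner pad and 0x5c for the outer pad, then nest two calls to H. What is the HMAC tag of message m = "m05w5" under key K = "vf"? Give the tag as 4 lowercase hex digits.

Key "vf" = 76 66 is 2 bytes ≤ B = 6; zero-pad to 6 bytes: K' = 76 66 00 00 00 00.
K' ⊕ ipad = 40 50 36 36 36 36.  K' ⊕ opad = 2a 3a 5c 5c 5c 5c.
Inner input = (K'⊕ipad) ∥ m = 40 50 36 36 36 36 ∥ 6d 30 35 77 35.
Inner hash: sum = 64+80+54+54+54+54+109+48+53+119+53 = 742 → 02 e6.
Outer input = (K'⊕opad) ∥ inner = 2a 3a 5c 5c 5c 5c ∥ 02 e6.
Outer hash (tag): sum = 42+58+92+92+92+92+2+230 = 700 → 02 bc.

02bc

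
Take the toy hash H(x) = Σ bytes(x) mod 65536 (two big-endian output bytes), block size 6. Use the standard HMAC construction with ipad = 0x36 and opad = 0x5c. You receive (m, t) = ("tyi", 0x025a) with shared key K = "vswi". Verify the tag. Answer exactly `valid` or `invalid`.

valid

Key "vswi" = 76 73 77 69 is 4 bytes ≤ B = 6; zero-pad to 6 bytes: K' = 76 73 77 69 00 00.
K' ⊕ ipad = 40 45 41 5f 36 36; K' ⊕ opad = 2a 2f 2b 35 5c 5c.
Inner hash: sum = 64+69+65+95+54+54+116+121+105 = 743 → 02 e7.
Outer hash (recomputed tag): sum = 42+47+43+53+92+92+2+231 = 602 → 02 5a.
Recomputed tag = 025a; claimed = 025a → match.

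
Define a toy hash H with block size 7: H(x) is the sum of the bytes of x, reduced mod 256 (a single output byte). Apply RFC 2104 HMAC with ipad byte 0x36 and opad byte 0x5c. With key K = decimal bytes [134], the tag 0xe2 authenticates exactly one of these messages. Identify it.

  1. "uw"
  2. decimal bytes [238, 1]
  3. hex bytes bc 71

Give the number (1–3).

1

Key decimal bytes [134] = 86 is 1 byte ≤ B = 7; zero-pad to 7 bytes: K' = 86 00 00 00 00 00 00.
K' ⊕ ipad = b0 36 36 36 36 36 36; K' ⊕ opad = da 5c 5c 5c 5c 5c 5c.
m1: inner = H(b0 36 36 36 36 36 36 75 77) = e0; tag = H(da 5c 5c 5c 5c 5c 5c e0) = e2 ← matches
m2: inner = H(b0 36 36 36 36 36 36 ee 01) = e3; tag = H(da 5c 5c 5c 5c 5c 5c e3) = e5
m3: inner = H(b0 36 36 36 36 36 36 bc 71) = 21; tag = H(da 5c 5c 5c 5c 5c 5c 21) = 23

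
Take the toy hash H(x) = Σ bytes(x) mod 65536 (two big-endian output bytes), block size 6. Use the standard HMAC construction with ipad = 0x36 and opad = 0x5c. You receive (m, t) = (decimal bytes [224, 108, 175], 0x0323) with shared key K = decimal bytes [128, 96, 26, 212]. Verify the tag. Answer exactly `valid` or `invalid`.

Key decimal bytes [128, 96, 26, 212] = 80 60 1a d4 is 4 bytes ≤ B = 6; zero-pad to 6 bytes: K' = 80 60 1a d4 00 00.
K' ⊕ ipad = b6 56 2c e2 36 36; K' ⊕ opad = dc 3c 46 88 5c 5c.
Inner hash: sum = 182+86+44+226+54+54+224+108+175 = 1153 → 04 81.
Outer hash (recomputed tag): sum = 220+60+70+136+92+92+4+129 = 803 → 03 23.
Recomputed tag = 0323; claimed = 0323 → match.

valid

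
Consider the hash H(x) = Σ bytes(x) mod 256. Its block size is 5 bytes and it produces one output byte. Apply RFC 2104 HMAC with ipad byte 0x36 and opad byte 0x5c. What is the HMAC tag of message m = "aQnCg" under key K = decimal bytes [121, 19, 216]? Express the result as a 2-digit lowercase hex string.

Key decimal bytes [121, 19, 216] = 79 13 d8 is 3 bytes ≤ B = 5; zero-pad to 5 bytes: K' = 79 13 d8 00 00.
K' ⊕ ipad = 4f 25 ee 36 36.  K' ⊕ opad = 25 4f 84 5c 5c.
Inner input = (K'⊕ipad) ∥ m = 4f 25 ee 36 36 ∥ 61 51 6e 43 67.
Inner hash: sum = 79+37+238+54+54+97+81+110+67+103 = 920; mod 256 = 152 → 98.
Outer input = (K'⊕opad) ∥ inner = 25 4f 84 5c 5c ∥ 98.
Outer hash (tag): sum = 37+79+132+92+92+152 = 584; mod 256 = 72 → 48.

48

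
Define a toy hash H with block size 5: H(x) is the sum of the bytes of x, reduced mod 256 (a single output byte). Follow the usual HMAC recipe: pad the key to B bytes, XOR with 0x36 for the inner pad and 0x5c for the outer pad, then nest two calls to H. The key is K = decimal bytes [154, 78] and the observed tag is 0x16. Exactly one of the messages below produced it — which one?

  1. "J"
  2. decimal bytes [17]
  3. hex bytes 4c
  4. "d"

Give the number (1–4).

Key decimal bytes [154, 78] = 9a 4e is 2 bytes ≤ B = 5; zero-pad to 5 bytes: K' = 9a 4e 00 00 00.
K' ⊕ ipad = ac 78 36 36 36; K' ⊕ opad = c6 12 5c 5c 5c.
m1: inner = H(ac 78 36 36 36 4a) = 10; tag = H(c6 12 5c 5c 5c 10) = fc
m2: inner = H(ac 78 36 36 36 11) = d7; tag = H(c6 12 5c 5c 5c d7) = c3
m3: inner = H(ac 78 36 36 36 4c) = 12; tag = H(c6 12 5c 5c 5c 12) = fe
m4: inner = H(ac 78 36 36 36 64) = 2a; tag = H(c6 12 5c 5c 5c 2a) = 16 ← matches

4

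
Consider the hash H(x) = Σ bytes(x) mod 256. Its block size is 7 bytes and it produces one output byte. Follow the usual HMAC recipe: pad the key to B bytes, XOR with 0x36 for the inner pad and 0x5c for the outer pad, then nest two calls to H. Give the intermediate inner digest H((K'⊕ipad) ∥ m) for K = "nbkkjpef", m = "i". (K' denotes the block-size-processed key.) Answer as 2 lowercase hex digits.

Key "nbkkjpef" = 6e 62 6b 6b 6a 70 65 66 is 8 bytes > B = 7, so hash it first: H(key) = 4b, then zero-pad to 7 bytes: K' = 4b 00 00 00 00 00 00.
K' ⊕ ipad = 7d 36 36 36 36 36 36.
Inner input = 7d 36 36 36 36 36 36 ∥ 69.
Inner hash: sum = 125+54+54+54+54+54+54+105 = 554; mod 256 = 42 → 2a.

2a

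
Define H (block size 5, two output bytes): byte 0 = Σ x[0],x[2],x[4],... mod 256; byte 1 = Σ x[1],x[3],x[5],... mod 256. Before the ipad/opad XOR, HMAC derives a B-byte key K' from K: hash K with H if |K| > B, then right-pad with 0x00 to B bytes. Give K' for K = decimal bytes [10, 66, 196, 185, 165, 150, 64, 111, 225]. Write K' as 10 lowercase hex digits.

|K| = 9 > B = 5, so first hash the key.
H(K): even-index sum = 660 mod 256 = 148; odd-index sum = 512 mod 256 = 0 → 94 00.
Zero-pad H(K) = 94 00 to 5 bytes: K' = 94 00 00 00 00.

9400000000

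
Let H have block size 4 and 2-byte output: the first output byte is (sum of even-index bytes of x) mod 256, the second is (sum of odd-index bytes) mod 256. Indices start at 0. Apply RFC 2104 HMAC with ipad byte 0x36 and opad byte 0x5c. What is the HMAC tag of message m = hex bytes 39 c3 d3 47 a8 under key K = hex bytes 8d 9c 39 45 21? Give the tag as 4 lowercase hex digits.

d230

Key hex bytes 8d 9c 39 45 21 is 5 bytes > B = 4, so hash it first: H(key) = e7 e1, then zero-pad to 4 bytes: K' = e7 e1 00 00.
K' ⊕ ipad = d1 d7 36 36.  K' ⊕ opad = bb bd 5c 5c.
Inner input = (K'⊕ipad) ∥ m = d1 d7 36 36 ∥ 39 c3 d3 47 a8.
Inner hash: even-index sum = 699 mod 256 = 187; odd-index sum = 535 mod 256 = 23 → bb 17.
Outer input = (K'⊕opad) ∥ inner = bb bd 5c 5c ∥ bb 17.
Outer hash (tag): even-index sum = 466 mod 256 = 210; odd-index sum = 304 mod 256 = 48 → d2 30.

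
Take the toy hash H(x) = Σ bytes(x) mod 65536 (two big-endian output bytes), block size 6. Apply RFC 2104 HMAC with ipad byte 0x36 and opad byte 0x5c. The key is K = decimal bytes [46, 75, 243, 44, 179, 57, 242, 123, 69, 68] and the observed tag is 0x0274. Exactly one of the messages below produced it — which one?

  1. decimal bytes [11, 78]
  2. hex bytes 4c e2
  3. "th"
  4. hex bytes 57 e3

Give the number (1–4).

2

Key decimal bytes [46, 75, 243, 44, 179, 57, 242, 123, 69, 68] = 2e 4b f3 2c b3 39 f2 7b 45 44 is 10 bytes > B = 6, so hash it first: H(key) = 04 7a, then zero-pad to 6 bytes: K' = 04 7a 00 00 00 00.
K' ⊕ ipad = 32 4c 36 36 36 36; K' ⊕ opad = 58 26 5c 5c 5c 5c.
m1: inner = H(32 4c 36 36 36 36 0b 4e) = 01 af; tag = H(58 26 5c 5c 5c 5c 01 af) = 029e
m2: inner = H(32 4c 36 36 36 36 4c e2) = 02 84; tag = H(58 26 5c 5c 5c 5c 02 84) = 0274 ← matches
m3: inner = H(32 4c 36 36 36 36 74 68) = 02 32; tag = H(58 26 5c 5c 5c 5c 02 32) = 0222
m4: inner = H(32 4c 36 36 36 36 57 e3) = 02 90; tag = H(58 26 5c 5c 5c 5c 02 90) = 0280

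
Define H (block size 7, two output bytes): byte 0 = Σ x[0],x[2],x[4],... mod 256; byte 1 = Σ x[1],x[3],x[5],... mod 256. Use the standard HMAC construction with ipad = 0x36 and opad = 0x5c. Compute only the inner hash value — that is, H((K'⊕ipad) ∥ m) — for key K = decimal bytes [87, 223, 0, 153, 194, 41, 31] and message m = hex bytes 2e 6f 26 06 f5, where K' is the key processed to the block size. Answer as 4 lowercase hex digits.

2900

Key decimal bytes [87, 223, 0, 153, 194, 41, 31] = 57 df 00 99 c2 29 1f is exactly B = 7 bytes: K' = 57 df 00 99 c2 29 1f.
K' ⊕ ipad = 61 e9 36 af f4 1f 29.
Inner input = 61 e9 36 af f4 1f 29 ∥ 2e 6f 26 06 f5.
Inner hash: even-index sum = 553 mod 256 = 41; odd-index sum = 768 mod 256 = 0 → 29 00.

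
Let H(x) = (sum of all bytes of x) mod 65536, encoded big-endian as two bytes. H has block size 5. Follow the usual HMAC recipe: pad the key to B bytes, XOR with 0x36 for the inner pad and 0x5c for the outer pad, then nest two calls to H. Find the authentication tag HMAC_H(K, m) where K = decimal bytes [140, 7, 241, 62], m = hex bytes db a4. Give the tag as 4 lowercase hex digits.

Key decimal bytes [140, 7, 241, 62] = 8c 07 f1 3e is 4 bytes ≤ B = 5; zero-pad to 5 bytes: K' = 8c 07 f1 3e 00.
K' ⊕ ipad = ba 31 c7 08 36.  K' ⊕ opad = d0 5b ad 62 5c.
Inner input = (K'⊕ipad) ∥ m = ba 31 c7 08 36 ∥ db a4.
Inner hash: sum = 186+49+199+8+54+219+164 = 879 → 03 6f.
Outer input = (K'⊕opad) ∥ inner = d0 5b ad 62 5c ∥ 03 6f.
Outer hash (tag): sum = 208+91+173+98+92+3+111 = 776 → 03 08.

0308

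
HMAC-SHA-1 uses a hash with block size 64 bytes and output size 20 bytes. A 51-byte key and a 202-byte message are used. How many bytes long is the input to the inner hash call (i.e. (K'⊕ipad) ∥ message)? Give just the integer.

Key is 51 ≤ 64 bytes, zero-padded: |K'| = 64.
Inner input = (K'⊕ipad) ∥ m → 64 + 202 = 266 bytes.

266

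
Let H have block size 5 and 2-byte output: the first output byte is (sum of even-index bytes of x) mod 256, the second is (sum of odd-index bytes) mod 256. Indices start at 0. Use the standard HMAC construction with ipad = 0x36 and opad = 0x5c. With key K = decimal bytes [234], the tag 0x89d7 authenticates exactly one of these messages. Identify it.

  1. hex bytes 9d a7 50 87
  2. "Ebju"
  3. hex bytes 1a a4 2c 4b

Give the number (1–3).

2

Key decimal bytes [234] = ea is 1 byte ≤ B = 5; zero-pad to 5 bytes: K' = ea 00 00 00 00.
K' ⊕ ipad = dc 36 36 36 36; K' ⊕ opad = b6 5c 5c 5c 5c.
m1: inner = H(dc 36 36 36 36 9d a7 50 87) = 76 59; tag = H(b6 5c 5c 5c 5c 76 59) = c72e
m2: inner = H(dc 36 36 36 36 45 62 6a 75) = 1f 1b; tag = H(b6 5c 5c 5c 5c 1f 1b) = 89d7 ← matches
m3: inner = H(dc 36 36 36 36 1a a4 2c 4b) = 37 b2; tag = H(b6 5c 5c 5c 5c 37 b2) = 20ef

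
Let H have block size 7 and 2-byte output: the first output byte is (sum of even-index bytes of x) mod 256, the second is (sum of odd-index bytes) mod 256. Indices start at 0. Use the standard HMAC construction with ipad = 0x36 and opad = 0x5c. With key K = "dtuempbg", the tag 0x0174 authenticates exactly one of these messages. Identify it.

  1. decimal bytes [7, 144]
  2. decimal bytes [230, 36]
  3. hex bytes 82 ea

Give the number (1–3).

Key "dtuempbg" = 64 74 75 65 6d 70 62 67 is 8 bytes > B = 7, so hash it first: H(key) = a8 b0, then zero-pad to 7 bytes: K' = a8 b0 00 00 00 00 00.
K' ⊕ ipad = 9e 86 36 36 36 36 36; K' ⊕ opad = f4 ec 5c 5c 5c 5c 5c.
m1: inner = H(9e 86 36 36 36 36 36 07 90) = d0 f9; tag = H(f4 ec 5c 5c 5c 5c 5c d0 f9) = 0174 ← matches
m2: inner = H(9e 86 36 36 36 36 36 e6 24) = 64 d8; tag = H(f4 ec 5c 5c 5c 5c 5c 64 d8) = e008
m3: inner = H(9e 86 36 36 36 36 36 82 ea) = 2a 74; tag = H(f4 ec 5c 5c 5c 5c 5c 2a 74) = 7cce

1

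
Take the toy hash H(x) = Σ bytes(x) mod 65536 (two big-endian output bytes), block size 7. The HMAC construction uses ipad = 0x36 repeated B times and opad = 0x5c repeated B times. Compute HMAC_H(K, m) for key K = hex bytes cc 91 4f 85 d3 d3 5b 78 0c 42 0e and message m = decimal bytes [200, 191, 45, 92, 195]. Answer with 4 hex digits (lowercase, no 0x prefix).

02c7

Key hex bytes cc 91 4f 85 d3 d3 5b 78 0c 42 0e is 11 bytes > B = 7, so hash it first: H(key) = 05 06, then zero-pad to 7 bytes: K' = 05 06 00 00 00 00 00.
K' ⊕ ipad = 33 30 36 36 36 36 36.  K' ⊕ opad = 59 5a 5c 5c 5c 5c 5c.
Inner input = (K'⊕ipad) ∥ m = 33 30 36 36 36 36 36 ∥ c8 bf 2d 5c c3.
Inner hash: sum = 51+48+54+54+54+54+54+200+191+45+92+195 = 1092 → 04 44.
Outer input = (K'⊕opad) ∥ inner = 59 5a 5c 5c 5c 5c 5c ∥ 04 44.
Outer hash (tag): sum = 89+90+92+92+92+92+92+4+68 = 711 → 02 c7.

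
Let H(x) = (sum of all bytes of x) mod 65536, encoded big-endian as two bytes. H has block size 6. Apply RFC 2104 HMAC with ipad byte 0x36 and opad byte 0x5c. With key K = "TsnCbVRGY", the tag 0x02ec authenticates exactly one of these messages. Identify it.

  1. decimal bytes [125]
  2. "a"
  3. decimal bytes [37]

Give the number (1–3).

1

Key "TsnCbVRGY" = 54 73 6e 43 62 56 52 47 59 is 9 bytes > B = 6, so hash it first: H(key) = 03 22, then zero-pad to 6 bytes: K' = 03 22 00 00 00 00.
K' ⊕ ipad = 35 14 36 36 36 36; K' ⊕ opad = 5f 7e 5c 5c 5c 5c.
m1: inner = H(35 14 36 36 36 36 7d) = 01 9e; tag = H(5f 7e 5c 5c 5c 5c 01 9e) = 02ec ← matches
m2: inner = H(35 14 36 36 36 36 61) = 01 82; tag = H(5f 7e 5c 5c 5c 5c 01 82) = 02d0
m3: inner = H(35 14 36 36 36 36 25) = 01 46; tag = H(5f 7e 5c 5c 5c 5c 01 46) = 0294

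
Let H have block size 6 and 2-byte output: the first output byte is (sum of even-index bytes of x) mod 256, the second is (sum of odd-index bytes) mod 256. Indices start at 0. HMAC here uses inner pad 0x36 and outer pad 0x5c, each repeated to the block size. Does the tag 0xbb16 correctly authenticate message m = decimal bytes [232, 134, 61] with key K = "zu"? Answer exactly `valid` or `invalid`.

valid

Key "zu" = 7a 75 is 2 bytes ≤ B = 6; zero-pad to 6 bytes: K' = 7a 75 00 00 00 00.
K' ⊕ ipad = 4c 43 36 36 36 36; K' ⊕ opad = 26 29 5c 5c 5c 5c.
Inner hash: even-index sum = 477 mod 256 = 221; odd-index sum = 309 mod 256 = 53 → dd 35.
Outer hash (recomputed tag): even-index sum = 443 mod 256 = 187; odd-index sum = 278 mod 256 = 22 → bb 16.
Recomputed tag = bb16; claimed = bb16 → match.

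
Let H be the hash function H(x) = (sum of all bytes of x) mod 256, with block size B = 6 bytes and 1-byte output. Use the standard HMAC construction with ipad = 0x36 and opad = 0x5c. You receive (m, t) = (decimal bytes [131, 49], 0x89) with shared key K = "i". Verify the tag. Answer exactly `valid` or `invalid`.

invalid

Key "i" = 69 is 1 byte ≤ B = 6; zero-pad to 6 bytes: K' = 69 00 00 00 00 00.
K' ⊕ ipad = 5f 36 36 36 36 36; K' ⊕ opad = 35 5c 5c 5c 5c 5c.
Inner hash: sum = 95+54+54+54+54+54+131+49 = 545; mod 256 = 33 → 21.
Outer hash (recomputed tag): sum = 53+92+92+92+92+92+33 = 546; mod 256 = 34 → 22.
Recomputed tag = 22; claimed = 89 → mismatch.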